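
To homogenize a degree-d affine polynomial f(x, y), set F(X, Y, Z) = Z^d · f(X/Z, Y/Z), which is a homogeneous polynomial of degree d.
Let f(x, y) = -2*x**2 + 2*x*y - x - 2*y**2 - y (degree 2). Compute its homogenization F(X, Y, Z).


F(X, Y, Z) = -2*X**2 + 2*X*Y - X*Z - 2*Y**2 - Y*Z

deg(f) = 2.
Substitute x = X/Z, y = Y/Z into f, then multiply by Z^2.
  monomial -2·x^2·y^0 ↦ -2·X^2·Y^0·Z^0.
  monomial 2·x^1·y^1 ↦ 2·X^1·Y^1·Z^0.
  monomial -1·x^1·y^0 ↦ -1·X^1·Y^0·Z^1.
  monomial -2·x^0·y^2 ↦ -2·X^0·Y^2·Z^0.
  monomial -1·x^0·y^1 ↦ -1·X^0·Y^1·Z^1.
Collecting: F(X, Y, Z) = -2*X**2 + 2*X*Y - X*Z - 2*Y**2 - Y*Z.


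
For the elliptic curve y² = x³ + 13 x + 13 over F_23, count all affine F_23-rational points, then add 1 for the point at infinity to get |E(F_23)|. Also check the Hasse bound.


Affine points = {(0, 6), (0, 17), (1, 2), (1, 21), (2, 1), (2, 22), (6, 10), (6, 13), (8, 10), (8, 13), (9, 10), (9, 13), (10, 4), (10, 19), (14, 8), (14, 15), (15, 8), (15, 15), (16, 4), (16, 19), (17, 8), (17, 15), (19, 9), (19, 14), (20, 4), (20, 19), (21, 5), (21, 18)}; affine count = 28; |E(F_23)| = 29.

Discriminant check: Δ ∝ 4a³ + 27b² = 4·13³ + 27·13² = 4·2197 + 27·169 ≡ 11 (mod 23). Nonzero ⇒ E is nonsingular.
For each x ∈ F_23, compute rhs = x³ + 13·x + 13 mod 23, then count y ∈ F_23 with y² ≡ rhs.
  x = 0: rhs = 13, matching y values: 6, 17 (2 points).
  x = 1: rhs = 4, matching y values: 2, 21 (2 points).
  x = 2: rhs = 1, matching y values: 1, 22 (2 points).
  x = 3: rhs = 10, matching y values: none (0 points).
  x = 4: rhs = 14, matching y values: none (0 points).
  x = 5: rhs = 19, matching y values: none (0 points).
  x = 6: rhs = 8, matching y values: 10, 13 (2 points).
  x = 7: rhs = 10, matching y values: none (0 points).
  x = 8: rhs = 8, matching y values: 10, 13 (2 points).
  x = 9: rhs = 8, matching y values: 10, 13 (2 points).
  x = 10: rhs = 16, matching y values: 4, 19 (2 points).
  x = 11: rhs = 15, matching y values: none (0 points).
  x = 12: rhs = 11, matching y values: none (0 points).
  x = 13: rhs = 10, matching y values: none (0 points).
  x = 14: rhs = 18, matching y values: 8, 15 (2 points).
  x = 15: rhs = 18, matching y values: 8, 15 (2 points).
  x = 16: rhs = 16, matching y values: 4, 19 (2 points).
  x = 17: rhs = 18, matching y values: 8, 15 (2 points).
  x = 18: rhs = 7, matching y values: none (0 points).
  x = 19: rhs = 12, matching y values: 9, 14 (2 points).
  x = 20: rhs = 16, matching y values: 4, 19 (2 points).
  x = 21: rhs = 2, matching y values: 5, 18 (2 points).
  x = 22: rhs = 22, matching y values: none (0 points).
Total affine count: 28.
Full point count |E(F_23)| = 28 + 1 = 29.
Hasse bound: |29 − (23+1)| = |5| = 5 ≤ 2√23 ≈ 9.5917 ✓.


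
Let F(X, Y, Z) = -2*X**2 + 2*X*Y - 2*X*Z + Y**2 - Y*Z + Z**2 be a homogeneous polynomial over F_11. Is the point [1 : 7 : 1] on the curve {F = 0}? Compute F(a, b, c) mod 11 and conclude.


F(1,7,1) ≡ 9 (mod 11); P is NOT on the curve.

Evaluate F(1, 7, 1) term-by-term (mod 11).
  -2*X**2 ↦ -2·1·1·1 = -2
  2*X*Y ↦ 2·1·7·1 = 14
  -2*X*Z ↦ -2·1·1·1 = -2
  Y**2 ↦ 1·1·49·1 = 49
  -Y*Z ↦ -1·1·7·1 = -7
  Z**2 ↦ 1·1·1·1 = 1
Sum: F(1, 7, 1) = (-2) + (14) + (-2) + (49) + (-7) + (1) = 53.
Reducing mod 11: 53 ≡ 9 (mod 11).
Since F(a, b, c) ≡ 9 ≠ 0 (mod 11), P does NOT lie on the curve.


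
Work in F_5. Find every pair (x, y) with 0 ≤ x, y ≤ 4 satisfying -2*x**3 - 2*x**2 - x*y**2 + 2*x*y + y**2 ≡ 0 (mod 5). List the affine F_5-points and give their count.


Affine F_5-points: {(0, 0), (1, 2), (2, 2), (3, 4), (4, 0), (4, 1)}; count = 6.

For each of the 25 pairs (x, y) ∈ F_5², evaluate f(x, y) mod 5. Record the zeros.
  x = 0: [0↦0, 1↦1, 2↦4, 3↦4, 4↦1]  zeros at y ∈ {0}
  x = 1: [0↦1, 1↦3, 2↦0, 3↦2, 4↦4]  zeros at y ∈ {2}
  x = 2: [0↦1, 1↦4, 2↦0, 3↦4, 4↦1]  zeros at y ∈ {2}
  x = 3: [0↦3, 1↦2, 2↦2, 3↦3, 4↦0]  zeros at y ∈ {4}
  x = 4: [0↦0, 1↦0, 2↦4, 3↦2, 4↦4]  zeros at y ∈ {0, 1}
Collecting zeros: affine points = {(0, 0), (1, 2), (2, 2), (3, 4), (4, 0), (4, 1)}.
Total count |C(F_5)_aff| = 6.


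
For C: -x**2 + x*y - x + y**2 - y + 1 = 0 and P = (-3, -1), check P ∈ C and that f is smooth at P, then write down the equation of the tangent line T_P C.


Tangent line at P: 4*x - 6*y + 6 = 0.

Step 1: f(-3, -1) = 0, so P lies on C.
Step 2: partial derivatives
  f_x(x, y) = -2*x + y - 1, f_y(x, y) = x + 2*y - 1.
  f_x(P) = 4, f_y(P) = -6 (gradient nonzero, so P is smooth).
Step 3: tangent line at P: 4·(x − -3) + -6·(y − -1) = 0.
Expanding: 4*x - 6*y + 6 = 0.


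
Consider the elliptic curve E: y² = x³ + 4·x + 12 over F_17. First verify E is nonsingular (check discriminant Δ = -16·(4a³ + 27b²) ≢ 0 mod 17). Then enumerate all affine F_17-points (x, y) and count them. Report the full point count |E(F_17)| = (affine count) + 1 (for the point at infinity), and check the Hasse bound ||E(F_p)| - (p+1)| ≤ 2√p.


Affine points = {(1, 0), (3, 0), (5, 2), (5, 15), (7, 3), (7, 14), (10, 7), (10, 10), (13, 0), (15, 8), (15, 9)}; affine count = 11; |E(F_17)| = 12.

Discriminant check: Δ ∝ 4a³ + 27b² = 4·4³ + 27·12² = 4·64 + 27·144 ≡ 13 (mod 17). Nonzero ⇒ E is nonsingular.
For each x ∈ F_17, compute rhs = x³ + 4·x + 12 mod 17, then count y ∈ F_17 with y² ≡ rhs.
  x = 0: rhs = 12, matching y values: none (0 points).
  x = 1: rhs = 0, matching y values: 0 (1 points).
  x = 2: rhs = 11, matching y values: none (0 points).
  x = 3: rhs = 0, matching y values: 0 (1 points).
  x = 4: rhs = 7, matching y values: none (0 points).
  x = 5: rhs = 4, matching y values: 2, 15 (2 points).
  x = 6: rhs = 14, matching y values: none (0 points).
  x = 7: rhs = 9, matching y values: 3, 14 (2 points).
  x = 8: rhs = 12, matching y values: none (0 points).
  x = 9: rhs = 12, matching y values: none (0 points).
  x = 10: rhs = 15, matching y values: 7, 10 (2 points).
  x = 11: rhs = 10, matching y values: none (0 points).
  x = 12: rhs = 3, matching y values: none (0 points).
  x = 13: rhs = 0, matching y values: 0 (1 points).
  x = 14: rhs = 7, matching y values: none (0 points).
  x = 15: rhs = 13, matching y values: 8, 9 (2 points).
  x = 16: rhs = 7, matching y values: none (0 points).
Total affine count: 11.
Full point count |E(F_17)| = 11 + 1 = 12.
Hasse bound: |12 − (17+1)| = |-6| = 6 ≤ 2√17 ≈ 8.2462 ✓.


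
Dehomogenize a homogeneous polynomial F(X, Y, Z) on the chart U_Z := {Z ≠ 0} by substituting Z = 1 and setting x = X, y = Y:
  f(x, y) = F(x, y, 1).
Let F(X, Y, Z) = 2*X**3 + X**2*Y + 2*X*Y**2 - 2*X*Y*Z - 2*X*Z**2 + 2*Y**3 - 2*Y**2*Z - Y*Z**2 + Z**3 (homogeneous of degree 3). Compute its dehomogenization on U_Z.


f(x, y) = 2*x**3 + x**2*y + 2*x*y**2 - 2*x*y - 2*x + 2*y**3 - 2*y**2 - y + 1

On U_Z we set Z = 1. Each monomial c·X^i·Y^j·Z^k in F becomes c·x^i·y^j·1^k = c·x^i·y^j.
Substituting Z = 1: F(X, Y, 1) = 2*x**3 + x**2*y + 2*x*y**2 - 2*x*y - 2*x + 2*y**3 - 2*y**2 - y + 1.
Note: deg(f) ≤ deg(F) = 3; strict inequality happens when F is divisible by Z (lost terms).


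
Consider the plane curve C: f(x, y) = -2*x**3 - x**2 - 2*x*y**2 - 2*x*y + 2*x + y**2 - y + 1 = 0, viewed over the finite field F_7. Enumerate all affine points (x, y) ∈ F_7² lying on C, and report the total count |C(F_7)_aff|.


Affine F_7-points: {(0, 3), (0, 5), (1, 0), (1, 4), (3, 0), (4, 6), (5, 2), (5, 3), (6, 0), (6, 2)}; count = 10.

For each of the 49 pairs (x, y) ∈ F_7², evaluate f(x, y) mod 7. Record the zeros.
  x = 0: [0↦1, 1↦1, 2↦3, 3↦0, 4↦6, 5↦0, 6↦3]  zeros at y ∈ {3, 5}
  x = 1: [0↦0, 1↦3, 2↦4, 3↦3, 4↦0, 5↦2, 6↦2]  zeros at y ∈ {0, 4}
  x = 2: [0↦6, 1↦5, 2↦5, 3↦6, 4↦1, 5↦4, 6↦1]  zeros at y ∈ ∅
  x = 3: [0↦0, 1↦2, 2↦1, 3↦4, 4↦4, 5↦1, 6↦2]  zeros at y ∈ {0}
  x = 4: [0↦5, 1↦3, 2↦1, 3↦6, 4↦4, 5↦2, 6↦0]  zeros at y ∈ {6}
  x = 5: [0↦2, 1↦3, 2↦0, 3↦0, 4↦3, 5↦2, 6↦4]  zeros at y ∈ {2, 3}
  x = 6: [0↦0, 1↦4, 2↦0, 3↦2, 4↦3, 5↦3, 6↦2]  zeros at y ∈ {0, 2}
Collecting zeros: affine points = {(0, 3), (0, 5), (1, 0), (1, 4), (3, 0), (4, 6), (5, 2), (5, 3), (6, 0), (6, 2)}.
Total count |C(F_7)_aff| = 10.


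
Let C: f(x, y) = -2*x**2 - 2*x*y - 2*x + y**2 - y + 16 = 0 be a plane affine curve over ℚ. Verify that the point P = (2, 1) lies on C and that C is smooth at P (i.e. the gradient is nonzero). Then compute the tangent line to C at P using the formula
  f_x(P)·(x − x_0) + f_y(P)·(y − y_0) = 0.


Tangent line at P: -12*x - 3*y + 27 = 0.

Step 1: f(2, 1) = 0, so P lies on C.
Step 2: partial derivatives
  f_x(x, y) = -4*x - 2*y - 2, f_y(x, y) = -2*x + 2*y - 1.
  f_x(P) = -12, f_y(P) = -3 (gradient nonzero, so P is smooth).
Step 3: tangent line at P: -12·(x − 2) + -3·(y − 1) = 0.
Expanding: -12*x - 3*y + 27 = 0.


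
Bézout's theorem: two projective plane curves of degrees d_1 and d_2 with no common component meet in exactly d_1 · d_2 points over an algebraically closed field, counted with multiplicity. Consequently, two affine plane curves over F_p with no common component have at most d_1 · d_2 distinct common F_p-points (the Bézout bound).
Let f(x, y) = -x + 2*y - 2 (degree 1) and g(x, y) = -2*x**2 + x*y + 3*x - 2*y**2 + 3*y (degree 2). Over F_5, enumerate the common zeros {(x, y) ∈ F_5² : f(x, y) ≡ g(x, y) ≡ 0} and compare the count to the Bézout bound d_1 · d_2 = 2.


Common zeros: {(1, 4), (2, 2)}; count = 2; Bézout bound = 2.

deg(f) = 1, deg(g) = 2, so Bézout bound = 2.
Scan x ∈ F_5. For each x, list the y ∈ F_5 with f(x, y) ≡ 0 and those with g(x, y) ≡ 0 (mod 5); the common zeros in that column are the intersection.
  x = 0: f ≡ 0 at y ∈ {1}; g ≡ 0 at y ∈ {0, 4}; common: ∅.
  x = 1: f ≡ 0 at y ∈ {4}; g ≡ 0 at y ∈ {3, 4}; common: {4}.
  x = 2: f ≡ 0 at y ∈ {2}; g ≡ 0 at y ∈ {2, 3}; common: {2}.
  x = 3: f ≡ 0 at y ∈ {0}; g ≡ 0 at y ∈ {1, 2}; common: ∅.
  x = 4: f ≡ 0 at y ∈ {3}; g ≡ 0 at y ∈ {0, 1}; common: ∅.
Collecting: common zeros = {(1, 4), (2, 2)}, so the count is 2.
Comparison with the Bézout bound: 2 ≤ 2 = deg(f)·deg(g), as expected for curves with no common component (the bound is attained).


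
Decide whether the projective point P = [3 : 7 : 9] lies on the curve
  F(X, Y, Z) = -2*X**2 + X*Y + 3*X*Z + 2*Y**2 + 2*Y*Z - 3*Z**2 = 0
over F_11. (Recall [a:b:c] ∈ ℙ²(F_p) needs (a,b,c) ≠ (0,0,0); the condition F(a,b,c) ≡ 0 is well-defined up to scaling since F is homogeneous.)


F(3,7,9) ≡ 10 (mod 11); P is NOT on the curve.

Evaluate F(3, 7, 9) term-by-term (mod 11).
  -2*X**2 ↦ -2·9·1·1 = -18
  X*Y ↦ 1·3·7·1 = 21
  3*X*Z ↦ 3·3·1·9 = 81
  2*Y**2 ↦ 2·1·49·1 = 98
  2*Y*Z ↦ 2·1·7·9 = 126
  -3*Z**2 ↦ -3·1·1·81 = -243
Sum: F(3, 7, 9) = (-18) + (21) + (81) + (98) + (126) + (-243) = 65.
Reducing mod 11: 65 ≡ 10 (mod 11).
Since F(a, b, c) ≡ 10 ≠ 0 (mod 11), P does NOT lie on the curve.


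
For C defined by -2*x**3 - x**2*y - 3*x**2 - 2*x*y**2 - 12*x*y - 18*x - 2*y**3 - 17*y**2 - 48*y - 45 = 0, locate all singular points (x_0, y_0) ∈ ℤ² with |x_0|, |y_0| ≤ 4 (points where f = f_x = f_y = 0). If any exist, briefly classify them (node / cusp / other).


Singular points: {(0, -3)}; classification: cusp.

Compute partial derivatives:
  f_x = -6*x**2 - 2*x*y - 6*x - 2*y**2 - 12*y - 18.
  f_y = -x**2 - 4*x*y - 12*x - 6*y**2 - 34*y - 48.
Scan x_0 ∈ {−4, ..., 4}. For each x_0, f_y(x_0, y) is a polynomial in y; find its integer roots y ∈ {−4, ..., 4}, then test f_x and f at those candidates.
  x = -4: f_y(-4, y) = -6*y**2 - 18*y - 16; no integer root y with |y| ≤ 4.
  x = -3: f_y(-3, y) = -6*y**2 - 22*y - 21; no integer root y with |y| ≤ 4.
  x = -2: f_y(-2, y) = -6*y**2 - 26*y - 28; vanishes at y ∈ {-2}. (-2, -2): f_x = -22 ≠ 0.
  x = -1: f_y(-1, y) = -6*y**2 - 30*y - 37; no integer root y with |y| ≤ 4.
  x = 0: f_y(0, y) = -6*y**2 - 34*y - 48; vanishes at y ∈ {-3}. (0, -3): f_x = 0, f = 0 — SINGULAR.
  x = 1: f_y(1, y) = -6*y**2 - 38*y - 61; no integer root y with |y| ≤ 4.
  x = 2: f_y(2, y) = -6*y**2 - 42*y - 76; no integer root y with |y| ≤ 4.
  x = 3: f_y(3, y) = -6*y**2 - 46*y - 93; no integer root y with |y| ≤ 4.
  x = 4: f_y(4, y) = -6*y**2 - 50*y - 112; no integer root y with |y| ≤ 4.
Only singular point on the grid: (0, -3).
Classify: substitute x = 0 + u, y = -3 + v and expand: f = -2*u**3 - u**2*v - 2*u*v**2 - 2*v**3 + v**2.
No constant or linear terms (consistent with a singular point). Quadratic part: v**2. Cubic part: -2*u**3 - u**2*v - 2*u*v**2 - 2*v**3.
The quadratic part v**2 is a perfect square, so there is a single (double) tangent line v = 0, i.e. y = -3. Restricting the cubic part to that line (v = 0) leaves -2*u**3 ≠ 0, so f is not divisible by v and the branch is v² ≈ 2*u**3 to lowest order — this is a cusp.
Classification: cusp.


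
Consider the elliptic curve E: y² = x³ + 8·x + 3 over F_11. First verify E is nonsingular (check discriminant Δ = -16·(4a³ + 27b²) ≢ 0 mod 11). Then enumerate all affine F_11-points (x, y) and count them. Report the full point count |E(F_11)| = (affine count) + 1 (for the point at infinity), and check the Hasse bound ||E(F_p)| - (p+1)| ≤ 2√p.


Affine points = {(0, 5), (0, 6), (1, 1), (1, 10), (2, 4), (2, 7), (4, 0), (5, 5), (5, 6), (6, 5), (6, 6), (9, 1), (9, 10), (10, 4), (10, 7)}; affine count = 15; |E(F_11)| = 16.

Discriminant check: Δ ∝ 4a³ + 27b² = 4·8³ + 27·3² = 4·512 + 27·9 ≡ 3 (mod 11). Nonzero ⇒ E is nonsingular.
For each x ∈ F_11, compute rhs = x³ + 8·x + 3 mod 11, then count y ∈ F_11 with y² ≡ rhs.
  x = 0: rhs = 3, matching y values: 5, 6 (2 points).
  x = 1: rhs = 1, matching y values: 1, 10 (2 points).
  x = 2: rhs = 5, matching y values: 4, 7 (2 points).
  x = 3: rhs = 10, matching y values: none (0 points).
  x = 4: rhs = 0, matching y values: 0 (1 points).
  x = 5: rhs = 3, matching y values: 5, 6 (2 points).
  x = 6: rhs = 3, matching y values: 5, 6 (2 points).
  x = 7: rhs = 6, matching y values: none (0 points).
  x = 8: rhs = 7, matching y values: none (0 points).
  x = 9: rhs = 1, matching y values: 1, 10 (2 points).
  x = 10: rhs = 5, matching y values: 4, 7 (2 points).
Total affine count: 15.
Full point count |E(F_11)| = 15 + 1 = 16.
Hasse bound: |16 − (11+1)| = |4| = 4 ≤ 2√11 ≈ 6.6332 ✓.


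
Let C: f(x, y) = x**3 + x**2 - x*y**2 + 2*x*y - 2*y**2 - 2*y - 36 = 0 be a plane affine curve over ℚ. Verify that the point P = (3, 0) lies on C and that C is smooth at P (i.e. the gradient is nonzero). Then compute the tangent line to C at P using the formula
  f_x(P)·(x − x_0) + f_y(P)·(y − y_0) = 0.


Tangent line at P: 33*x + 4*y - 99 = 0.

Step 1: f(3, 0) = 0, so P lies on C.
Step 2: partial derivatives
  f_x(x, y) = 3*x**2 + 2*x - y**2 + 2*y, f_y(x, y) = -2*x*y + 2*x - 4*y - 2.
  f_x(P) = 33, f_y(P) = 4 (gradient nonzero, so P is smooth).
Step 3: tangent line at P: 33·(x − 3) + 4·(y − 0) = 0.
Expanding: 33*x + 4*y - 99 = 0.


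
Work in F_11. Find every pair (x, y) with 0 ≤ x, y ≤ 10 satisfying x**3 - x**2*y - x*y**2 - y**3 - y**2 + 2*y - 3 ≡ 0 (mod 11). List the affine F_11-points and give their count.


Affine F_11-points: {(0, 2), (0, 3), (0, 5), (1, 3), (2, 3), (2, 8), (3, 4), (4, 9), (5, 2), (6, 4), (7, 5), (8, 2), (8, 9), (9, 0), (9, 5), (9, 7)}; count = 16.

For each of the 121 pairs (x, y) ∈ F_11², evaluate f(x, y) mod 11. Record the zeros.
  x = 0: [0↦8, 1↦8, 2↦0, 3↦0, 4↦2, 5↦0, 6↦10, 7↦4, 8↦9, 9↦8, 10↦6]  zeros at y ∈ {2, 3, 5}
  x = 1: [0↦9, 1↦7, 2↦6, 3↦0, 4↦5, 5↦4, 6↦2, 7↦4, 8↦4, 9↦7, 10↦7]  zeros at y ∈ {3}
  x = 2: [0↦5, 1↦10, 2↦3, 3↦0, 4↦6, 5↦4, 6↦10, 7↦7, 8↦0, 9↦5, 10↦5]  zeros at y ∈ {3, 8}
  x = 3: [0↦2, 1↦1, 2↦8, 3↦6, 4↦0, 5↦6, 6↦7, 7↦8, 8↦3, 9↦8, 10↦6]  zeros at y ∈ {4}
  x = 4: [0↦6, 1↦8, 2↦5, 3↦2, 4↦4, 5↦5, 6↦10, 7↦2, 8↦8, 9↦0, 10↦5]  zeros at y ∈ {9}
  x = 5: [0↦1, 1↦4, 2↦0, 3↦5, 4↦2, 5↦7, 6↦3, 7↦6, 8↦10, 9↦9, 10↦8]  zeros at y ∈ {2}
  x = 6: [0↦4, 1↦6, 2↦10, 3↦10, 4↦0, 5↦7, 6↦3, 7↦4, 8↦4, 9↦8, 10↦10]  zeros at y ∈ {4}
  x = 7: [0↦10, 1↦9, 2↦8, 3↦1, 4↦4, 5↦0, 6↦5, 7↦2, 8↦7, 9↦3, 10↦6]  zeros at y ∈ {5}
  x = 8: [0↦3, 1↦8, 2↦0, 3↦6, 4↦9, 5↦3, 6↦4, 7↦6, 8↦3, 9↦0, 10↦2]  zeros at y ∈ {2, 9}
  x = 9: [0↦0, 1↦9, 2↦3, 3↦9, 4↦10, 5↦0, 6↦6, 7↦0, 8↦9, 9↦5, 10↦4]  zeros at y ∈ {0, 5, 7}
  x = 10: [0↦7, 1↦7, 2↦1, 3↦5, 4↦2, 5↦8, 6↦6, 7↦1, 8↦9, 9↦2, 10↦7]  zeros at y ∈ ∅
Collecting zeros: affine points = {(0, 2), (0, 3), (0, 5), (1, 3), (2, 3), (2, 8), (3, 4), (4, 9), (5, 2), (6, 4), (7, 5), (8, 2), (8, 9), (9, 0), (9, 5), (9, 7)}.
Total count |C(F_11)_aff| = 16.


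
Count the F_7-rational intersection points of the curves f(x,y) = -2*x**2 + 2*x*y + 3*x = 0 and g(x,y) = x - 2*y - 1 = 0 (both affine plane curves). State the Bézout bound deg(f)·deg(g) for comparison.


Common zeros: {(0, 3), (2, 4)}; count = 2; Bézout bound = 2.

deg(f) = 2, deg(g) = 1, so Bézout bound = 2.
Scan x ∈ F_7. For each x, list the y ∈ F_7 with f(x, y) ≡ 0 and those with g(x, y) ≡ 0 (mod 7); the common zeros in that column are the intersection.
  x = 0: f ≡ 0 at y ∈ {0, 1, 2, 3, 4, 5, 6}; g ≡ 0 at y ∈ {3}; common: {3}.
  x = 1: f ≡ 0 at y ∈ {3}; g ≡ 0 at y ∈ {0}; common: ∅.
  x = 2: f ≡ 0 at y ∈ {4}; g ≡ 0 at y ∈ {4}; common: {4}.
  x = 3: f ≡ 0 at y ∈ {5}; g ≡ 0 at y ∈ {1}; common: ∅.
  x = 4: f ≡ 0 at y ∈ {6}; g ≡ 0 at y ∈ {5}; common: ∅.
  x = 5: f ≡ 0 at y ∈ {0}; g ≡ 0 at y ∈ {2}; common: ∅.
  x = 6: f ≡ 0 at y ∈ {1}; g ≡ 0 at y ∈ {6}; common: ∅.
Collecting: common zeros = {(0, 3), (2, 4)}, so the count is 2.
Comparison with the Bézout bound: 2 ≤ 2 = deg(f)·deg(g), as expected for curves with no common component (the bound is attained).


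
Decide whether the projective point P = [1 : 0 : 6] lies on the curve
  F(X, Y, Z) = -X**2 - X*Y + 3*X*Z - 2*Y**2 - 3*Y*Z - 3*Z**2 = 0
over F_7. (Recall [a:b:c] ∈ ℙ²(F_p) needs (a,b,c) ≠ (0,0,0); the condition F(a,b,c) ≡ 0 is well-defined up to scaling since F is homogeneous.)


F(1,0,6) ≡ 0 (mod 7); P is on the curve.

Evaluate F(1, 0, 6) term-by-term (mod 7).
  -X**2 ↦ -1·1·1·1 = -1
  -X*Y ↦ -1·1·0·1 = 0
  3*X*Z ↦ 3·1·1·6 = 18
  -2*Y**2 ↦ -2·1·0·1 = 0
  -3*Y*Z ↦ -3·1·0·6 = 0
  -3*Z**2 ↦ -3·1·1·36 = -108
Sum: F(1, 0, 6) = (-1) + (0) + (18) + (0) + (0) + (-108) = -91.
Reducing mod 7: -91 ≡ 0 (mod 7).
Since F(a, b, c) ≡ 0 (mod 7), P lies on the curve.


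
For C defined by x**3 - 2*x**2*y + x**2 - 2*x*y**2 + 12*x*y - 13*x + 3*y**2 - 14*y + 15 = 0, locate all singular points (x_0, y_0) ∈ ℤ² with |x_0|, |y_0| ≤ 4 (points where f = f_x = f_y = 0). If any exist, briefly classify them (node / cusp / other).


Singular points: {(1, 2)}; classification: cusp.

Compute partial derivatives:
  f_x = 3*x**2 - 4*x*y + 2*x - 2*y**2 + 12*y - 13.
  f_y = -2*x**2 - 4*x*y + 12*x + 6*y - 14.
Scan x_0 ∈ {−4, ..., 4}. For each x_0, f_y(x_0, y) is a polynomial in y; find its integer roots y ∈ {−4, ..., 4}, then test f_x and f at those candidates.
  x = -4: f_y(-4, y) = 22*y - 94; no integer root y with |y| ≤ 4.
  x = -3: f_y(-3, y) = 18*y - 68; no integer root y with |y| ≤ 4.
  x = -2: f_y(-2, y) = 14*y - 46; no integer root y with |y| ≤ 4.
  x = -1: f_y(-1, y) = 10*y - 28; no integer root y with |y| ≤ 4.
  x = 0: f_y(0, y) = 6*y - 14; no integer root y with |y| ≤ 4.
  x = 1: f_y(1, y) = 2*y - 4; vanishes at y ∈ {2}. (1, 2): f_x = 0, f = 0 — SINGULAR.
  x = 2: f_y(2, y) = 2 - 2*y; vanishes at y ∈ {1}. (2, 1): f_x = 5 ≠ 0.
  x = 3: f_y(3, y) = 4 - 6*y; no integer root y with |y| ≤ 4.
  x = 4: f_y(4, y) = 2 - 10*y; no integer root y with |y| ≤ 4.
Only singular point on the grid: (1, 2).
Classify: substitute x = 1 + u, y = 2 + v and expand: f = u**3 - 2*u**2*v - 2*u*v**2 + v**2.
No constant or linear terms (consistent with a singular point). Quadratic part: v**2. Cubic part: u**3 - 2*u**2*v - 2*u*v**2.
The quadratic part v**2 is a perfect square, so there is a single (double) tangent line v = 0, i.e. y = 2. Restricting the cubic part to that line (v = 0) leaves u**3 ≠ 0, so f is not divisible by v and the branch is v² ≈ -u**3 to lowest order — this is a cusp.
Classification: cusp.


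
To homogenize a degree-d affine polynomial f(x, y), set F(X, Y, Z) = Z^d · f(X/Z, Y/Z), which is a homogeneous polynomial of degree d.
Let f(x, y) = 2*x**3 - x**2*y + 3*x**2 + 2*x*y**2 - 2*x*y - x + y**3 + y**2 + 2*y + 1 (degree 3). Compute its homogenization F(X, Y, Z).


F(X, Y, Z) = 2*X**3 - X**2*Y + 3*X**2*Z + 2*X*Y**2 - 2*X*Y*Z - X*Z**2 + Y**3 + Y**2*Z + 2*Y*Z**2 + Z**3

deg(f) = 3.
Substitute x = X/Z, y = Y/Z into f, then multiply by Z^3.
  monomial 2·x^3·y^0 ↦ 2·X^3·Y^0·Z^0.
  monomial -1·x^2·y^1 ↦ -1·X^2·Y^1·Z^0.
  monomial 3·x^2·y^0 ↦ 3·X^2·Y^0·Z^1.
  monomial 2·x^1·y^2 ↦ 2·X^1·Y^2·Z^0.
  monomial -2·x^1·y^1 ↦ -2·X^1·Y^1·Z^1.
  monomial -1·x^1·y^0 ↦ -1·X^1·Y^0·Z^2.
  monomial 1·x^0·y^3 ↦ 1·X^0·Y^3·Z^0.
  monomial 1·x^0·y^2 ↦ 1·X^0·Y^2·Z^1.
  monomial 2·x^0·y^1 ↦ 2·X^0·Y^1·Z^2.
  monomial 1·x^0·y^0 ↦ 1·X^0·Y^0·Z^3.
Collecting: F(X, Y, Z) = 2*X**3 - X**2*Y + 3*X**2*Z + 2*X*Y**2 - 2*X*Y*Z - X*Z**2 + Y**3 + Y**2*Z + 2*Y*Z**2 + Z**3.


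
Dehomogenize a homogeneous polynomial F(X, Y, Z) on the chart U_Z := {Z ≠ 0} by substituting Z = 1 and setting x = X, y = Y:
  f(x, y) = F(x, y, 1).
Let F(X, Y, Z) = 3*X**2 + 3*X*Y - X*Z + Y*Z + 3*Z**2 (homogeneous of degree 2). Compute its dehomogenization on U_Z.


f(x, y) = 3*x**2 + 3*x*y - x + y + 3

On U_Z we set Z = 1. Each monomial c·X^i·Y^j·Z^k in F becomes c·x^i·y^j·1^k = c·x^i·y^j.
Substituting Z = 1: F(X, Y, 1) = 3*x**2 + 3*x*y - x + y + 3.
Note: deg(f) ≤ deg(F) = 2; strict inequality happens when F is divisible by Z (lost terms).


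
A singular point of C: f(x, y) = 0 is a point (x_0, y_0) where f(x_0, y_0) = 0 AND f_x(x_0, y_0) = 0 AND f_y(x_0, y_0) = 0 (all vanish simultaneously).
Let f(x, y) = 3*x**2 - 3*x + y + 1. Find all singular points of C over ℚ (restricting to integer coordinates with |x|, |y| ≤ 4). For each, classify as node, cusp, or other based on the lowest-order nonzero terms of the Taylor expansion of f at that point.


No singular points in the scanned grid; C is smooth there.

Compute partial derivatives:
  f_x = 6*x - 3.
  f_y = 1.
f_y = 1 is a nonzero constant, so f_y never vanishes: no point (x, y) can satisfy f = f_x = f_y = 0. In particular no (x, y) ∈ {−4, ..., 4}² is singular; the curve is smooth.


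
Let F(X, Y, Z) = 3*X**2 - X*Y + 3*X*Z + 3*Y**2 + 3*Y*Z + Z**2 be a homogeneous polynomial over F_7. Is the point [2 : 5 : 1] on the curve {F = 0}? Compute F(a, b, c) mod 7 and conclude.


F(2,5,1) ≡ 1 (mod 7); P is NOT on the curve.

Evaluate F(2, 5, 1) term-by-term (mod 7).
  3*X**2 ↦ 3·4·1·1 = 12
  -X*Y ↦ -1·2·5·1 = -10
  3*X*Z ↦ 3·2·1·1 = 6
  3*Y**2 ↦ 3·1·25·1 = 75
  3*Y*Z ↦ 3·1·5·1 = 15
  Z**2 ↦ 1·1·1·1 = 1
Sum: F(2, 5, 1) = (12) + (-10) + (6) + (75) + (15) + (1) = 99.
Reducing mod 7: 99 ≡ 1 (mod 7).
Since F(a, b, c) ≡ 1 ≠ 0 (mod 7), P does NOT lie on the curve.


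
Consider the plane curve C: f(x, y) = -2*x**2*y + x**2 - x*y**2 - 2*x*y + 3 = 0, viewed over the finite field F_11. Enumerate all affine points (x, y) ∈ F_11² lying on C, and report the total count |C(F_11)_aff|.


Affine F_11-points: {(3, 4), (3, 10), (4, 2), (4, 10), (8, 2), (9, 6), (9, 7)}; count = 7.

For each of the 121 pairs (x, y) ∈ F_11², evaluate f(x, y) mod 11. Record the zeros.
  x = 0: [0↦3, 1↦3, 2↦3, 3↦3, 4↦3, 5↦3, 6↦3, 7↦3, 8↦3, 9↦3, 10↦3]  zeros at y ∈ ∅
  x = 1: [0↦4, 1↦10, 2↦3, 3↦5, 4↦5, 5↦3, 6↦10, 7↦4, 8↦7, 9↦8, 10↦7]  zeros at y ∈ ∅
  x = 2: [0↦7, 1↦4, 2↦8, 3↦8, 4↦4, 5↦7, 6↦6, 7↦1, 8↦3, 9↦1, 10↦6]  zeros at y ∈ ∅
  x = 3: [0↦1, 1↦7, 2↦7, 3↦1, 4↦0, 5↦4, 6↦2, 7↦5, 8↦2, 9↦4, 10↦0]  zeros at y ∈ {4, 10}
  x = 4: [0↦8, 1↦8, 2↦0, 3↦6, 4↦4, 5↦5, 6↦9, 7↦5, 8↦4, 9↦6, 10↦0]  zeros at y ∈ {2, 10}
  x = 5: [0↦6, 1↦7, 2↦9, 3↦1, 4↦5, 5↦10, 6↦5, 7↦1, 8↦9, 9↦7, 10↦6]  zeros at y ∈ ∅
  x = 6: [0↦6, 1↦4, 2↦1, 3↦8, 4↦3, 5↦8, 6↦1, 7↦4, 8↦6, 9↦7, 10↦7]  zeros at y ∈ ∅
  x = 7: [0↦8, 1↦10, 2↦9, 3↦5, 4↦9, 5↦10, 6↦8, 7↦3, 8↦6, 9↦6, 10↦3]  zeros at y ∈ ∅
  x = 8: [0↦1, 1↦3, 2↦0, 3↦3, 4↦1, 5↦5, 6↦4, 7↦9, 8↦9, 9↦4, 10↦5]  zeros at y ∈ {2}
  x = 9: [0↦7, 1↦5, 2↦7, 3↦2, 4↦1, 5↦4, 6↦0, 7↦0, 8↦4, 9↦1, 10↦2]  zeros at y ∈ {6, 7}
  x = 10: [0↦4, 1↦5, 2↦8, 3↦2, 4↦9, 5↦7, 6↦7, 7↦9, 8↦2, 9↦8, 10↦5]  zeros at y ∈ ∅
Collecting zeros: affine points = {(3, 4), (3, 10), (4, 2), (4, 10), (8, 2), (9, 6), (9, 7)}.
Total count |C(F_11)_aff| = 7.


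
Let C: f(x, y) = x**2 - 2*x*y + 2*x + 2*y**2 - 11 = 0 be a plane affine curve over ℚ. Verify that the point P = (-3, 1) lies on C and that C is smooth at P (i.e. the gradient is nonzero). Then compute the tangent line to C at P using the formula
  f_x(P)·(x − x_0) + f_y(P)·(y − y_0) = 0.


Tangent line at P: -6*x + 10*y - 28 = 0.

Step 1: f(-3, 1) = 0, so P lies on C.
Step 2: partial derivatives
  f_x(x, y) = 2*x - 2*y + 2, f_y(x, y) = -2*x + 4*y.
  f_x(P) = -6, f_y(P) = 10 (gradient nonzero, so P is smooth).
Step 3: tangent line at P: -6·(x − -3) + 10·(y − 1) = 0.
Expanding: -6*x + 10*y - 28 = 0.


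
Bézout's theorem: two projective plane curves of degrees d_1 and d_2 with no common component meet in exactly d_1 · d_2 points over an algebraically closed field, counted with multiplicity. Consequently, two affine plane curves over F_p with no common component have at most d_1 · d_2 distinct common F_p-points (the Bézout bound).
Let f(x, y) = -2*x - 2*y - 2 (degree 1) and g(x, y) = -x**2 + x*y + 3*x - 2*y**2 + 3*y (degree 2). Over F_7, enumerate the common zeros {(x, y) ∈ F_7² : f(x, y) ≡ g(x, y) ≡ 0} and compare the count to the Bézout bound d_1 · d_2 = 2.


Common zeros: {(1, 5), (3, 3)}; count = 2; Bézout bound = 2.

deg(f) = 1, deg(g) = 2, so Bézout bound = 2.
Scan x ∈ F_7. For each x, list the y ∈ F_7 with f(x, y) ≡ 0 and those with g(x, y) ≡ 0 (mod 7); the common zeros in that column are the intersection.
  x = 0: f ≡ 0 at y ∈ {6}; g ≡ 0 at y ∈ {0, 5}; common: ∅.
  x = 1: f ≡ 0 at y ∈ {5}; g ≡ 0 at y ∈ {4, 5}; common: {5}.
  x = 2: f ≡ 0 at y ∈ {4}; g ≡ 0 at y ∈ ∅; common: ∅.
  x = 3: f ≡ 0 at y ∈ {3}; g ≡ 0 at y ∈ {0, 3}; common: {3}.
  x = 4: f ≡ 0 at y ∈ {2}; g ≡ 0 at y ∈ ∅; common: ∅.
  x = 5: f ≡ 0 at y ∈ {1}; g ≡ 0 at y ∈ ∅; common: ∅.
  x = 6: f ≡ 0 at y ∈ {0}; g ≡ 0 at y ∈ {4}; common: ∅.
Collecting: common zeros = {(1, 5), (3, 3)}, so the count is 2.
Comparison with the Bézout bound: 2 ≤ 2 = deg(f)·deg(g), as expected for curves with no common component (the bound is attained).


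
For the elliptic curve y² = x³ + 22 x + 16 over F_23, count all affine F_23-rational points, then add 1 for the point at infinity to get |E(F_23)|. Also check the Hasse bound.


Affine points = {(0, 4), (0, 19), (1, 4), (1, 19), (9, 0), (11, 5), (11, 18), (14, 3), (14, 20), (15, 8), (15, 15), (16, 5), (16, 18), (17, 6), (17, 17), (19, 5), (19, 18), (22, 4), (22, 19)}; affine count = 19; |E(F_23)| = 20.

Discriminant check: Δ ∝ 4a³ + 27b² = 4·22³ + 27·16² = 4·10648 + 27·256 ≡ 8 (mod 23). Nonzero ⇒ E is nonsingular.
For each x ∈ F_23, compute rhs = x³ + 22·x + 16 mod 23, then count y ∈ F_23 with y² ≡ rhs.
  x = 0: rhs = 16, matching y values: 4, 19 (2 points).
  x = 1: rhs = 16, matching y values: 4, 19 (2 points).
  x = 2: rhs = 22, matching y values: none (0 points).
  x = 3: rhs = 17, matching y values: none (0 points).
  x = 4: rhs = 7, matching y values: none (0 points).
  x = 5: rhs = 21, matching y values: none (0 points).
  x = 6: rhs = 19, matching y values: none (0 points).
  x = 7: rhs = 7, matching y values: none (0 points).
  x = 8: rhs = 14, matching y values: none (0 points).
  x = 9: rhs = 0, matching y values: 0 (1 points).
  x = 10: rhs = 17, matching y values: none (0 points).
  x = 11: rhs = 2, matching y values: 5, 18 (2 points).
  x = 12: rhs = 7, matching y values: none (0 points).
  x = 13: rhs = 15, matching y values: none (0 points).
  x = 14: rhs = 9, matching y values: 3, 20 (2 points).
  x = 15: rhs = 18, matching y values: 8, 15 (2 points).
  x = 16: rhs = 2, matching y values: 5, 18 (2 points).
  x = 17: rhs = 13, matching y values: 6, 17 (2 points).
  x = 18: rhs = 11, matching y values: none (0 points).
  x = 19: rhs = 2, matching y values: 5, 18 (2 points).
  x = 20: rhs = 15, matching y values: none (0 points).
  x = 21: rhs = 10, matching y values: none (0 points).
  x = 22: rhs = 16, matching y values: 4, 19 (2 points).
Total affine count: 19.
Full point count |E(F_23)| = 19 + 1 = 20.
Hasse bound: |20 − (23+1)| = |-4| = 4 ≤ 2√23 ≈ 9.5917 ✓.


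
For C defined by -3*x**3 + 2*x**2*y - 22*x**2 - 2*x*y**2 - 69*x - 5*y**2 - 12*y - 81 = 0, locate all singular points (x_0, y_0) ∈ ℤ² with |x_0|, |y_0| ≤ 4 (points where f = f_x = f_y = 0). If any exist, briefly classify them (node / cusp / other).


Singular points: {(-3, -3)}; classification: node.

Compute partial derivatives:
  f_x = -9*x**2 + 4*x*y - 44*x - 2*y**2 - 69.
  f_y = 2*x**2 - 4*x*y - 10*y - 12.
Scan x_0 ∈ {−4, ..., 4}. For each x_0, f_y(x_0, y) is a polynomial in y; find its integer roots y ∈ {−4, ..., 4}, then test f_x and f at those candidates.
  x = -4: f_y(-4, y) = 6*y + 20; no integer root y with |y| ≤ 4.
  x = -3: f_y(-3, y) = 2*y + 6; vanishes at y ∈ {-3}. (-3, -3): f_x = 0, f = 0 — SINGULAR.
  x = -2: f_y(-2, y) = -2*y - 4; vanishes at y ∈ {-2}. (-2, -2): f_x = -9 ≠ 0.
  x = -1: f_y(-1, y) = -6*y - 10; no integer root y with |y| ≤ 4.
  x = 0: f_y(0, y) = -10*y - 12; no integer root y with |y| ≤ 4.
  x = 1: f_y(1, y) = -14*y - 10; no integer root y with |y| ≤ 4.
  x = 2: f_y(2, y) = -18*y - 4; no integer root y with |y| ≤ 4.
  x = 3: f_y(3, y) = 6 - 22*y; no integer root y with |y| ≤ 4.
  x = 4: f_y(4, y) = 20 - 26*y; no integer root y with |y| ≤ 4.
Only singular point on the grid: (-3, -3).
Classify: substitute x = -3 + u, y = -3 + v and expand: f = -3*u**3 + 2*u**2*v - u**2 - 2*u*v**2 + v**2.
No constant or linear terms (consistent with a singular point). Quadratic part: -u**2 + v**2. Cubic part: -3*u**3 + 2*u**2*v - 2*u*v**2.
The quadratic part v**2 - u**2 = (v − u)(v + u) splits into two distinct linear factors, so there are two distinct tangent lines y − -3 = ±(x − -3) — this is a node (ordinary double point).
Classification: node.


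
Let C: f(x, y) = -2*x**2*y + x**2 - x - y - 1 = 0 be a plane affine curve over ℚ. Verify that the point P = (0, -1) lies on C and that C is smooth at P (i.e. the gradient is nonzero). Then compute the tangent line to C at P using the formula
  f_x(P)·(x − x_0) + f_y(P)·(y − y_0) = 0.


Tangent line at P: -x - y - 1 = 0.

Step 1: f(0, -1) = 0, so P lies on C.
Step 2: partial derivatives
  f_x(x, y) = -4*x*y + 2*x - 1, f_y(x, y) = -2*x**2 - 1.
  f_x(P) = -1, f_y(P) = -1 (gradient nonzero, so P is smooth).
Step 3: tangent line at P: -1·(x − 0) + -1·(y − -1) = 0.
Expanding: -x - y - 1 = 0.


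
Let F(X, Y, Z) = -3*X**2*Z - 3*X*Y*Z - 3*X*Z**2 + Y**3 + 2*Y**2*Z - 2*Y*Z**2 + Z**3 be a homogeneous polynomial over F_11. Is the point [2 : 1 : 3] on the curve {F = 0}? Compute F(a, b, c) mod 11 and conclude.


F(2,1,3) ≡ 7 (mod 11); P is NOT on the curve.

Evaluate F(2, 1, 3) term-by-term (mod 11).
  -3*X**2*Z ↦ -3·4·1·3 = -36
  -3*X*Y*Z ↦ -3·2·1·3 = -18
  -3*X*Z**2 ↦ -3·2·1·9 = -54
  Y**3 ↦ 1·1·1·1 = 1
  2*Y**2*Z ↦ 2·1·1·3 = 6
  -2*Y*Z**2 ↦ -2·1·1·9 = -18
  Z**3 ↦ 1·1·1·27 = 27
Sum: F(2, 1, 3) = (-36) + (-18) + (-54) + (1) + (6) + (-18) + (27) = -92.
Reducing mod 11: -92 ≡ 7 (mod 11).
Since F(a, b, c) ≡ 7 ≠ 0 (mod 11), P does NOT lie on the curve.


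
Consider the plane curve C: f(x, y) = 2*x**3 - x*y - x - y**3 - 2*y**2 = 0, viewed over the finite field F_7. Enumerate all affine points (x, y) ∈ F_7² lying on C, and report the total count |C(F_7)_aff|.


Affine F_7-points: {(0, 0), (0, 5), (2, 0), (5, 0)}; count = 4.

For each of the 49 pairs (x, y) ∈ F_7², evaluate f(x, y) mod 7. Record the zeros.
  x = 0: [0↦0, 1↦4, 2↦5, 3↦4, 4↦2, 5↦0, 6↦6]  zeros at y ∈ {0, 5}
  x = 1: [0↦1, 1↦4, 2↦4, 3↦2, 4↦6, 5↦3, 6↦1]  zeros at y ∈ ∅
  x = 2: [0↦0, 1↦2, 2↦1, 3↦5, 4↦1, 5↦4, 6↦1]  zeros at y ∈ {0}
  x = 3: [0↦2, 1↦3, 2↦1, 3↦4, 4↦6, 5↦1, 6↦4]  zeros at y ∈ ∅
  x = 4: [0↦5, 1↦5, 2↦2, 3↦4, 4↦5, 5↦6, 6↦1]  zeros at y ∈ ∅
  x = 5: [0↦0, 1↦6, 2↦2, 3↦3, 4↦3, 5↦3, 6↦4]  zeros at y ∈ {0}
  x = 6: [0↦6, 1↦4, 2↦6, 3↦6, 4↦5, 5↦4, 6↦4]  zeros at y ∈ ∅
Collecting zeros: affine points = {(0, 0), (0, 5), (2, 0), (5, 0)}.
Total count |C(F_7)_aff| = 4.


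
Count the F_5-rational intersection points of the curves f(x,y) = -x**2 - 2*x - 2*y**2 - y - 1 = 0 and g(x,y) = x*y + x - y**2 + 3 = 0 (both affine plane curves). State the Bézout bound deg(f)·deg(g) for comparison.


Common zeros: ∅; count = 0; Bézout bound = 4.

deg(f) = 2, deg(g) = 2, so Bézout bound = 4.
Scan x ∈ F_5. For each x, list the y ∈ F_5 with f(x, y) ≡ 0 and those with g(x, y) ≡ 0 (mod 5); the common zeros in that column are the intersection.
  x = 0: f ≡ 0 at y ∈ ∅; g ≡ 0 at y ∈ ∅; common: ∅.
  x = 1: f ≡ 0 at y ∈ {3, 4}; g ≡ 0 at y ∈ ∅; common: ∅.
  x = 2: f ≡ 0 at y ∈ {3, 4}; g ≡ 0 at y ∈ {0, 2}; common: ∅.
  x = 3: f ≡ 0 at y ∈ ∅; g ≡ 0 at y ∈ ∅; common: ∅.
  x = 4: f ≡ 0 at y ∈ {0, 2}; g ≡ 0 at y ∈ {1, 3}; common: ∅.
Collecting: common zeros = ∅, so the count is 0.
Comparison with the Bézout bound: 0 ≤ 4 = deg(f)·deg(g), as expected for curves with no common component (the affine F_5-count falls short of the bound because intersections may lie at infinity, over extension fields, or carry multiplicity).


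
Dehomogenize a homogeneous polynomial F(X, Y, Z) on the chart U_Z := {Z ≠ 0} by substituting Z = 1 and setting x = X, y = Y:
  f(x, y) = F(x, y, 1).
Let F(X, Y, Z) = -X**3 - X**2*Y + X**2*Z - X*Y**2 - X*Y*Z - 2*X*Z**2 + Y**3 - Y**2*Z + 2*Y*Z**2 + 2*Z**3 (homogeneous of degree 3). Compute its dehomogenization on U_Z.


f(x, y) = -x**3 - x**2*y + x**2 - x*y**2 - x*y - 2*x + y**3 - y**2 + 2*y + 2

On U_Z we set Z = 1. Each monomial c·X^i·Y^j·Z^k in F becomes c·x^i·y^j·1^k = c·x^i·y^j.
Substituting Z = 1: F(X, Y, 1) = -x**3 - x**2*y + x**2 - x*y**2 - x*y - 2*x + y**3 - y**2 + 2*y + 2.
Note: deg(f) ≤ deg(F) = 3; strict inequality happens when F is divisible by Z (lost terms).


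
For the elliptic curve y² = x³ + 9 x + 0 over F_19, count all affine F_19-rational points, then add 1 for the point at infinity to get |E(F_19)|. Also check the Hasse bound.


Affine points = {(0, 0), (2, 8), (2, 11), (3, 4), (3, 15), (4, 9), (4, 10), (6, 2), (6, 17), (7, 8), (7, 11), (10, 8), (10, 11), (11, 9), (11, 10), (14, 1), (14, 18), (18, 3), (18, 16)}; affine count = 19; |E(F_19)| = 20.

Discriminant check: Δ ∝ 4a³ + 27b² = 4·9³ + 27·0² = 4·729 + 27·0 ≡ 9 (mod 19). Nonzero ⇒ E is nonsingular.
For each x ∈ F_19, compute rhs = x³ + 9·x + 0 mod 19, then count y ∈ F_19 with y² ≡ rhs.
  x = 0: rhs = 0, matching y values: 0 (1 points).
  x = 1: rhs = 10, matching y values: none (0 points).
  x = 2: rhs = 7, matching y values: 8, 11 (2 points).
  x = 3: rhs = 16, matching y values: 4, 15 (2 points).
  x = 4: rhs = 5, matching y values: 9, 10 (2 points).
  x = 5: rhs = 18, matching y values: none (0 points).
  x = 6: rhs = 4, matching y values: 2, 17 (2 points).
  x = 7: rhs = 7, matching y values: 8, 11 (2 points).
  x = 8: rhs = 14, matching y values: none (0 points).
  x = 9: rhs = 12, matching y values: none (0 points).
  x = 10: rhs = 7, matching y values: 8, 11 (2 points).
  x = 11: rhs = 5, matching y values: 9, 10 (2 points).
  x = 12: rhs = 12, matching y values: none (0 points).
  x = 13: rhs = 15, matching y values: none (0 points).
  x = 14: rhs = 1, matching y values: 1, 18 (2 points).
  x = 15: rhs = 14, matching y values: none (0 points).
  x = 16: rhs = 3, matching y values: none (0 points).
  x = 17: rhs = 12, matching y values: none (0 points).
  x = 18: rhs = 9, matching y values: 3, 16 (2 points).
Total affine count: 19.
Full point count |E(F_19)| = 19 + 1 = 20.
Hasse bound: |20 − (19+1)| = |0| = 0 ≤ 2√19 ≈ 8.7178 ✓.


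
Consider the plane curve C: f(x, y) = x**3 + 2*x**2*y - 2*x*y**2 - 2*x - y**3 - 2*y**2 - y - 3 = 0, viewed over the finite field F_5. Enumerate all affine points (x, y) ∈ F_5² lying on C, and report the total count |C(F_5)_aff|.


Affine F_5-points: {(3, 3)}; count = 1.

For each of the 25 pairs (x, y) ∈ F_5², evaluate f(x, y) mod 5. Record the zeros.
  x = 0: [0↦2, 1↦3, 2↦4, 3↦4, 4↦2]  zeros at y ∈ ∅
  x = 1: [0↦1, 1↦2, 2↦4, 3↦1, 4↦2]  zeros at y ∈ ∅
  x = 2: [0↦1, 1↦1, 2↦3, 3↦1, 4↦4]  zeros at y ∈ ∅
  x = 3: [0↦3, 1↦1, 2↦2, 3↦0, 4↦4]  zeros at y ∈ {3}
  x = 4: [0↦3, 1↦3, 2↦2, 3↦4, 4↦3]  zeros at y ∈ ∅
Collecting zeros: affine points = {(3, 3)}.
Total count |C(F_5)_aff| = 1.


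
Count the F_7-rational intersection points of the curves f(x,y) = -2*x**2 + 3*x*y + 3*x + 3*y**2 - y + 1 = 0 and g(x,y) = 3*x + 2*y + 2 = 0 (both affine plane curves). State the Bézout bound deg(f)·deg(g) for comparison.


Common zeros: {(1, 1), (6, 4)}; count = 2; Bézout bound = 2.

deg(f) = 2, deg(g) = 1, so Bézout bound = 2.
Scan x ∈ F_7. For each x, list the y ∈ F_7 with f(x, y) ≡ 0 and those with g(x, y) ≡ 0 (mod 7); the common zeros in that column are the intersection.
  x = 0: f ≡ 0 at y ∈ ∅; g ≡ 0 at y ∈ {6}; common: ∅.
  x = 1: f ≡ 0 at y ∈ {1, 3}; g ≡ 0 at y ∈ {1}; common: {1}.
  x = 2: f ≡ 0 at y ∈ {1, 2}; g ≡ 0 at y ∈ {3}; common: ∅.
  x = 3: f ≡ 0 at y ∈ ∅; g ≡ 0 at y ∈ {5}; common: ∅.
  x = 4: f ≡ 0 at y ∈ ∅; g ≡ 0 at y ∈ {0}; common: ∅.
  x = 5: f ≡ 0 at y ∈ {3, 4}; g ≡ 0 at y ∈ {2}; common: ∅.
  x = 6: f ≡ 0 at y ∈ {2, 4}; g ≡ 0 at y ∈ {4}; common: {4}.
Collecting: common zeros = {(1, 1), (6, 4)}, so the count is 2.
Comparison with the Bézout bound: 2 ≤ 2 = deg(f)·deg(g), as expected for curves with no common component (the bound is attained).


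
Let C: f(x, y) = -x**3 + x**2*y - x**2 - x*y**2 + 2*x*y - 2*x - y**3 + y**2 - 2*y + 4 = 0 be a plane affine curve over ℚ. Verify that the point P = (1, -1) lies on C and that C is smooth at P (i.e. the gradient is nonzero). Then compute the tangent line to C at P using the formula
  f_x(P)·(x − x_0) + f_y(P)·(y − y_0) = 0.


Tangent line at P: -12*x - 2*y + 10 = 0.

Step 1: f(1, -1) = 0, so P lies on C.
Step 2: partial derivatives
  f_x(x, y) = -3*x**2 + 2*x*y - 2*x - y**2 + 2*y - 2, f_y(x, y) = x**2 - 2*x*y + 2*x - 3*y**2 + 2*y - 2.
  f_x(P) = -12, f_y(P) = -2 (gradient nonzero, so P is smooth).
Step 3: tangent line at P: -12·(x − 1) + -2·(y − -1) = 0.
Expanding: -12*x - 2*y + 10 = 0.


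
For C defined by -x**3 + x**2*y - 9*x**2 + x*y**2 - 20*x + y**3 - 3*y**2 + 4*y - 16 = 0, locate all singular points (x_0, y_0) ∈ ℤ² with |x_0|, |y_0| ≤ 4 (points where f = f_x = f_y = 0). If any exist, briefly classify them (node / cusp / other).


Singular points: {(-2, 2)}; classification: node.

Compute partial derivatives:
  f_x = -3*x**2 + 2*x*y - 18*x + y**2 - 20.
  f_y = x**2 + 2*x*y + 3*y**2 - 6*y + 4.
Scan x_0 ∈ {−4, ..., 4}. For each x_0, f_y(x_0, y) is a polynomial in y; find its integer roots y ∈ {−4, ..., 4}, then test f_x and f at those candidates.
  x = -4: f_y(-4, y) = 3*y**2 - 14*y + 20; no integer root y with |y| ≤ 4.
  x = -3: f_y(-3, y) = 3*y**2 - 12*y + 13; no integer root y with |y| ≤ 4.
  x = -2: f_y(-2, y) = 3*y**2 - 10*y + 8; vanishes at y ∈ {2}. (-2, 2): f_x = 0, f = 0 — SINGULAR.
  x = -1: f_y(-1, y) = 3*y**2 - 8*y + 5; vanishes at y ∈ {1}. (-1, 1): f_x = -6 ≠ 0.
  x = 0: f_y(0, y) = 3*y**2 - 6*y + 4; no integer root y with |y| ≤ 4.
  x = 1: f_y(1, y) = 3*y**2 - 4*y + 5; no integer root y with |y| ≤ 4.
  x = 2: f_y(2, y) = 3*y**2 - 2*y + 8; no integer root y with |y| ≤ 4.
  x = 3: f_y(3, y) = 3*y**2 + 13; no integer root y with |y| ≤ 4.
  x = 4: f_y(4, y) = 3*y**2 + 2*y + 20; no integer root y with |y| ≤ 4.
Only singular point on the grid: (-2, 2).
Classify: substitute x = -2 + u, y = 2 + v and expand: f = -u**3 + u**2*v - u**2 + u*v**2 + v**3 + v**2.
No constant or linear terms (consistent with a singular point). Quadratic part: -u**2 + v**2. Cubic part: -u**3 + u**2*v + u*v**2 + v**3.
The quadratic part v**2 - u**2 = (v − u)(v + u) splits into two distinct linear factors, so there are two distinct tangent lines y − 2 = ±(x − -2) — this is a node (ordinary double point).
Classification: node.
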